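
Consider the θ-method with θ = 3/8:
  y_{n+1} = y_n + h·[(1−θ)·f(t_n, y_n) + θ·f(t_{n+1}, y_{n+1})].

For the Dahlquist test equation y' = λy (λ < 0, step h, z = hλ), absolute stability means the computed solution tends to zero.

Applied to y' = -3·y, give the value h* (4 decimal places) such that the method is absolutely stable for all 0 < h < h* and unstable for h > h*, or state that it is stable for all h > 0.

(-8.0000,0); λ=-3 ⇒ h* = (8)/3 = 2.6667.

On y'=λy, z=hλ:
  y_{n+1} = y_n + z·[5/8·y_n + 3/8·y_{n+1}] ⇒ (1 − 3/8z)y_{n+1} = (1 + 5/8z)y_n
  ⇒ R(z) = (1 + 5/8z)/(1 − 3/8z).

Solve |R(x)|<1 on ℝ⁻.
x=-0.65: |R|=0.4774
R=−1: 1+5/8x = −1+3/8x ⇒ -1/4x=2 ⇒ x=2/(-1/4)=-8.0000
Confirm numerically:
  x=-4.281: |R|=0.64314 <1
  x=-4.238: |R|=0.63677 <1
  x=-3.670: |R|=0.54445 <1
  x=-3.504: |R|=0.51426 <1
  x=-8.413: |R|=1.02485 >1
  x=-8.284: |R|=1.01729 >1
  x=-8.255: |R|=1.01557 >1
So |R|<1 on (-8.0000, 0).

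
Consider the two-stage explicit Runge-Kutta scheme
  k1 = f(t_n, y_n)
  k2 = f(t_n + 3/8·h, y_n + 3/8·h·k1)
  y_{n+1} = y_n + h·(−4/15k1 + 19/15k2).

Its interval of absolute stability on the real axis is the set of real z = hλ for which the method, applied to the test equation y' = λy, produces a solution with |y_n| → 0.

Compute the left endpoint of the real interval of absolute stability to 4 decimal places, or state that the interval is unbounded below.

On y'=λy, z=hλ:
  k1=λy_n ⇒ h·k1=z·y_n;  k2=λ(1+3/8z)y_n ⇒ h·k2=z(1+3/8z)y_n
  y_{n+1}/y_n = 1 − 4/15z + 19/15z(1+3/8z) = 1 + z + 19/40z²
  so R(z) = 1 + z + 19/40z².

Boundary: |R(x)|=1, x<0.
x=-1.25: |R|=0.4922
R=1: x+19/40x²=0 ⇒ x=−40/19=-2.1053; min R=1−1/(4·19/40)=0.4737>−1
Confirm numerically:
  x=-2.066: |R|=0.96147 <1
  x=-1.968: |R|=0.87169 <1
  x=-1.181: |R|=0.48151 <1
  x=-2.679: |R|=1.73009 >1
  x=-2.632: |R|=1.65853 >1
  x=-2.341: |R|=1.26213 >1
Stable set (-2.1053, 0).

z* = -2.1053.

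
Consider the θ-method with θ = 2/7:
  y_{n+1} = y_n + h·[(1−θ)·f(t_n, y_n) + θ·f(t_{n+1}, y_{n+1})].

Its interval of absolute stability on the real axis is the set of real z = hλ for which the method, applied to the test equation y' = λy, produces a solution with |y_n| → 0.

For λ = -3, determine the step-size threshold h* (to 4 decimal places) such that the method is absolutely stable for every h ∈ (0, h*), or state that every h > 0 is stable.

With y'=λy (z=hλ):
  y_{n+1} = y_n + z·[5/7·y_n + 2/7·y_{n+1}] ⇒ (1 − 2/7z)y_{n+1} = (1 + 5/7z)y_n
  ⇒ R(z) = (1 + 5/7z)/(1 − 2/7z).

Boundary: |R(x)|=1, x<0.
x=-1.43: |R|=0.0152
R=−1: 1+5/7x = −1+2/7x ⇒ -3/7x=2 ⇒ x=2/(-3/7)=-4.6667
Confirm numerically:
  x=-4.628: |R|=0.99286 <1
  x=-4.346: |R|=0.93869 <1
  x=-3.488: |R|=0.74699 <1
  x=-2.300: |R|=0.38793 <1
  x=-4.952: |R|=1.05064 >1
  x=-4.735: |R|=1.01245 >1
  x=-4.694: |R|=1.00500 >1
Interval (-4.6667, 0).

(-4.6667,0); λ=-3 ⇒ h* = (14/3)/3 = 1.5556.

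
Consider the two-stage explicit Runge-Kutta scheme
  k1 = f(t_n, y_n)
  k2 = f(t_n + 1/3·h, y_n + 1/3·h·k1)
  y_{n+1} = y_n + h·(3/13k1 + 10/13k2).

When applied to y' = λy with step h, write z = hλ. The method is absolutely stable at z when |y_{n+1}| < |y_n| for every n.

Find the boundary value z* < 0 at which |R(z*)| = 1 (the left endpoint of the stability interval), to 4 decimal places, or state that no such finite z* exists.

z* = -3.9000.

On y'=λy, z=hλ:
  k1=λy_n ⇒ h·k1=z·y_n;  k2=λ(1+1/3z)y_n ⇒ h·k2=z(1+1/3z)y_n
  y_{n+1}/y_n = 1 + 3/13z + 10/13z(1+1/3z) = 1 + z + 10/39z²
  ⇒ R(z) = 1 + z + 10/39z².

Find x<0 with |R(x)|<1.
x=-0.38: |R|=0.6570
R=1: x+10/39x²=0 ⇒ x=−39/10=-3.9000; min R=1−1/(4·10/39)=0.0250>−1
Confirm numerically:
  x=-3.651: |R|=0.76690 <1
  x=-3.554: |R|=0.68470 <1
  x=-2.514: |R|=0.10656 <1
  x=-1.656: |R|=0.04716 <1
  x=-4.386: |R|=1.54656 >1
  x=-4.305: |R|=1.44706 >1
  x=-3.922: |R|=1.02212 >1
Stable set (-3.9000, 0).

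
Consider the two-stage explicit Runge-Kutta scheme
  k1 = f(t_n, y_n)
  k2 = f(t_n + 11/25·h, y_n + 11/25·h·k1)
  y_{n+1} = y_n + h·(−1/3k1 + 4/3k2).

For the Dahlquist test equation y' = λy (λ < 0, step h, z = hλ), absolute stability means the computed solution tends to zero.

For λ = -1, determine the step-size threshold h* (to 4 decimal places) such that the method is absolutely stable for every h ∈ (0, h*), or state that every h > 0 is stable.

Set f=λy, z=hλ:
  k1=λy_n ⇒ h·k1=z·y_n;  k2=λ(1+11/25z)y_n ⇒ h·k2=z(1+11/25z)y_n
  y_{n+1}/y_n = 1 − 1/3z + 4/3z(1+11/25z) = 1 + z + 44/75z²
  so R(z) = 1 + z + 44/75z².

Need |R(x)|<1, x<0.
x=-0.91: |R|=0.5758
R=1: x+44/75x²=0 ⇒ x=−75/44=-1.7045; min R=1−1/(4·44/75)=0.5739>−1
Confirm numerically:
  x=-1.356: |R|=0.72273 <1
  x=-0.819: |R|=0.57451 <1
  x=-0.736: |R|=0.58179 <1
  x=-2.132: |R|=1.53465 >1
  x=-2.033: |R|=1.39175 >1
  x=-1.923: |R|=1.24645 >1
Stable set (-1.7045, 0).

(-1.7045,0); λ=-1 ⇒ h* = (75/44)/1 = 1.7045.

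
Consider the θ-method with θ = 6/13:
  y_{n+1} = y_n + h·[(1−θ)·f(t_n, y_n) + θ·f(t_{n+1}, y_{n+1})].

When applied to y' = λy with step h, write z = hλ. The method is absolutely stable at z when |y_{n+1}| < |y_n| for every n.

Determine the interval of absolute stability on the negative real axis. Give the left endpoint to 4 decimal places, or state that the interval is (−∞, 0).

z∈(-26.0000,0).

On y'=λy, z=hλ:
  y_{n+1} = y_n + z·[7/13·y_n + 6/13·y_{n+1}] ⇒ (1 − 6/13z)y_{n+1} = (1 + 7/13z)y_n
  R(z) = (1 + 7/13z)/(1 − 6/13z).

Need |R(x)|<1, x<0.
x=-1.57: |R|=0.0897
R=−1: 1+7/13x = −1+6/13x ⇒ -1/13x=2 ⇒ x=2/(-1/13)=-26.0000
Confirm numerically:
  x=-23.191: |R|=0.98154 <1
  x=-18.491: |R|=0.93942 <1
  x=-12.343: |R|=0.84313 <1
  x=-10.688: |R|=0.80147 <1
  x=-26.221: |R|=1.00130 >1
  x=-26.094: |R|=1.00055 >1
  x=-26.075: |R|=1.00044 >1
So |R|<1 on (-26.0000, 0).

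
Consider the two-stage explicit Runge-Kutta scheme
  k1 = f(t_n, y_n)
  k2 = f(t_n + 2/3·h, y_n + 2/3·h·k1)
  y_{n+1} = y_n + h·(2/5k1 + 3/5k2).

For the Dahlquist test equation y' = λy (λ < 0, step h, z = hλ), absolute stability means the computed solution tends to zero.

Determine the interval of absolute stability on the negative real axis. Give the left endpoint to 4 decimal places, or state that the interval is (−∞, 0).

z∈(-2.5000,0).

With y'=λy (z=hλ):
  k1=λy_n ⇒ h·k1=z·y_n;  k2=λ(1+2/3z)y_n ⇒ h·k2=z(1+2/3z)y_n
  y_{n+1}/y_n = 1 + 2/5z + 3/5z(1+2/3z) = 1 + z + 2/5z²
  R(z) = 1 + z + 2/5z².

Need |R(x)|<1, x<0.
x=-1.08: |R|=0.3866
R=1: x+2/5x²=0 ⇒ x=−5/2=-2.5000; min R=1−1/(4·2/5)=0.3750>−1
Confirm numerically:
  x=-2.191: |R|=0.72919 <1
  x=-1.878: |R|=0.53275 <1
  x=-1.218: |R|=0.37541 <1
  x=-3.039: |R|=1.65521 >1
  x=-2.836: |R|=1.38116 >1
Interval (-2.5000, 0).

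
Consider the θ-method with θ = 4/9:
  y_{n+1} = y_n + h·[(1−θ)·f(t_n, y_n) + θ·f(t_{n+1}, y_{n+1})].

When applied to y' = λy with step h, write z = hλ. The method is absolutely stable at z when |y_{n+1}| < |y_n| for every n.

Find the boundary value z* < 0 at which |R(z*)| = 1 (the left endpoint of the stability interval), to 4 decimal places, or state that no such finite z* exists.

left endpoint -18.0000.

Set f=λy, z=hλ:
  y_{n+1} = y_n + z·[5/9·y_n + 4/9·y_{n+1}] ⇒ (1 − 4/9z)y_{n+1} = (1 + 5/9z)y_n
  ⇒ R(z) = (1 + 5/9z)/(1 − 4/9z).

Boundary: |R(x)|=1, x<0.
x=-0.72: |R|=0.4545
R=−1: 1+5/9x = −1+4/9x ⇒ -1/9x=2 ⇒ x=2/(-1/9)=-18.0000
Confirm numerically:
  x=-13.125: |R|=0.92073 <1
  x=-7.582: |R|=0.73510 <1
  x=-7.400: |R|=0.72539 <1
  x=-18.577: |R|=1.00693 >1
  x=-18.485: |R|=1.00585 >1
  x=-18.243: |R|=1.00296 >1
Interval (-18.0000, 0).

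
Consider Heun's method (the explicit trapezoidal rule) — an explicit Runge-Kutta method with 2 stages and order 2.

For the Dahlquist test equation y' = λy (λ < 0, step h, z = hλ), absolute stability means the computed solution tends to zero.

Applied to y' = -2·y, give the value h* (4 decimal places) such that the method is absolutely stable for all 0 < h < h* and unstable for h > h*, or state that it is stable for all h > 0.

Set f=λy, z=hλ:
  order 2, 2-stage ⇒ R(z)=1+z+z^2/2
  (e.g. R(-0.85)=0.51125, |R|=0.51125)

Boundary: |R(x)|=1, x<0.
x=-0.85: |R|=0.5112
|R(-1.72)|=0.7592 |R(-1.57)|=0.6624 |R(-1.16)|=0.5128
Bisect:
  x_lo=-2.8669 |R|=2.2427  x_hi=-0.2569 |R|=0.7761
  mid=-1.56189 |R|=0.65786 →hi
  mid=-2.21441 |R|=1.23740 →lo
  mid=-1.88815 |R|=0.89441 →hi
  mid=-2.05128 |R|=1.05260 →lo
  mid=-1.96972 |R|=0.97018 →hi
  mid=-2.01050 |R|=1.01056 →lo
  mid=-1.99011 |R|=0.99016 →hi
  mid=-2.00031 |R|=1.00031 →lo
  mid=-1.99521 |R|=0.99522 →hi
  mid=-1.99776 |R|=0.99776 →hi
  ...
  [-2.00015,-1.99999] ⇒ x*=-2.0000
So |R|<1 on (-2.0000, 0).

(-2.0000,0); λ=-2 ⇒ h* = 1.0000.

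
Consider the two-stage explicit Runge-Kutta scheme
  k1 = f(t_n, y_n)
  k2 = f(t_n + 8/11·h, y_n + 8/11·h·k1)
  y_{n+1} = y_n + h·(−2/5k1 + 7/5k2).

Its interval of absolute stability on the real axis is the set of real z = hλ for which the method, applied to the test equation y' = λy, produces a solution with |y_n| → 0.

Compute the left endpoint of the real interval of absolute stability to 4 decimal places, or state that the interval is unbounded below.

left endpoint -0.9821.

With y'=λy (z=hλ):
  k1=λy_n ⇒ h·k1=z·y_n;  k2=λ(1+8/11z)y_n ⇒ h·k2=z(1+8/11z)y_n
  y_{n+1}/y_n = 1 − 2/5z + 7/5z(1+8/11z) = 1 + z + 56/55z²
  Hence R(z) = 1 + z + 56/55z².

Find x<0 with |R(x)|<1.
x=-0.63: |R|=0.7741
R=1: x+56/55x²=0 ⇒ x=−55/56=-0.9821; min R=1−1/(4·56/55)=0.7545>−1
Confirm numerically:
  x=-0.870: |R|=0.90066 <1
  x=-0.644: |R|=0.77828 <1
  x=-0.419: |R|=0.75975 <1
  x=-0.402: |R|=0.76254 <1
  x=-1.351: |R|=1.50739 >1
  x=-1.213: |R|=1.28512 >1
So |R|<1 on (-0.9821, 0).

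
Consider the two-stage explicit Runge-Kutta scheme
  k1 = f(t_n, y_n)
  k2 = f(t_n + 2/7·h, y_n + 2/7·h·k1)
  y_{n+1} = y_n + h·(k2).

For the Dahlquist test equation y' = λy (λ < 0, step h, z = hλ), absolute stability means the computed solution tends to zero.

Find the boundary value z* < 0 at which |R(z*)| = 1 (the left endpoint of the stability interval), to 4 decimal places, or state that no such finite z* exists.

On y'=λy, z=hλ:
  k1=λy_n ⇒ h·k1=z·y_n;  k2=λ(1+2/7z)y_n ⇒ h·k2=z(1+2/7z)y_n
  y_{n+1}/y_n = 1 + z(1+2/7z) = 1 + z + 2/7z²
  ⇒ R(z) = 1 + z + 2/7z².

Solve |R(x)|<1 on ℝ⁻.
x=-0.76: |R|=0.4050
R=1: x+2/7x²=0 ⇒ x=−7/2=-3.5000; min R=1−1/(4·2/7)=0.1250>−1
Confirm numerically:
  x=-3.244: |R|=0.76272 <1
  x=-2.557: |R|=0.31107 <1
  x=-2.202: |R|=0.18337 <1
  x=-4.036: |R|=1.61808 >1
  x=-3.836: |R|=1.36826 >1
  x=-3.732: |R|=1.24738 >1
Stable set (-3.5000, 0).

left endpoint -3.5000.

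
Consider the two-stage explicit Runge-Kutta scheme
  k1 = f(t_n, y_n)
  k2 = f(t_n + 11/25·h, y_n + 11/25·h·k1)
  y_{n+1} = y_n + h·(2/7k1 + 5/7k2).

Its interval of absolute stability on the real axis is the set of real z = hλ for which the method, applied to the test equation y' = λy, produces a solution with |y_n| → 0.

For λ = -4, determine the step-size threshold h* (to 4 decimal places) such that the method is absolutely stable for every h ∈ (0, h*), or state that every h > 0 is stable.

On y'=λy, z=hλ:
  k1=λy_n ⇒ h·k1=z·y_n;  k2=λ(1+11/25z)y_n ⇒ h·k2=z(1+11/25z)y_n
  y_{n+1}/y_n = 1 + 2/7z + 5/7z(1+11/25z) = 1 + z + 11/35z²
  so R(z) = 1 + z + 11/35z².

Boundary: |R(x)|=1, x<0.
x=-1.04: |R|=0.2999
R=1: x+11/35x²=0 ⇒ x=−35/11=-3.1818; min R=1−1/(4·11/35)=0.2045>−1
Confirm numerically:
  x=-2.422: |R|=0.42163 <1
  x=-1.684: |R|=0.20727 <1
  x=-1.282: |R|=0.23454 <1
  x=-3.590: |R|=1.46055 >1
  x=-3.340: |R|=1.16605 >1
So |R|<1 on (-3.1818, 0).

(-3.1818,0); λ=-4 ⇒ h* = (35/11)/4 = 0.7955.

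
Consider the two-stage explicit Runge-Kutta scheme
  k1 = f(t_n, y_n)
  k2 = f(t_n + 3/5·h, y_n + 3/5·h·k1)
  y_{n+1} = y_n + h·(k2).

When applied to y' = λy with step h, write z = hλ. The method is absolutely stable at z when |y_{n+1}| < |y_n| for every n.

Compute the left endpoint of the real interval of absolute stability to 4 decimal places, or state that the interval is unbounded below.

left endpoint -1.6667.

With y'=λy (z=hλ):
  k1=λy_n ⇒ h·k1=z·y_n;  k2=λ(1+3/5z)y_n ⇒ h·k2=z(1+3/5z)y_n
  y_{n+1}/y_n = 1 + z(1+3/5z) = 1 + z + 3/5z²
  ⇒ R(z) = 1 + z + 3/5z².

Need |R(x)|<1, x<0.
x=-0.91: |R|=0.5869
R=1: x+3/5x²=0 ⇒ x=−5/3=-1.6667; min R=1−1/(4·3/5)=0.5833>−1
Confirm numerically:
  x=-1.605: |R|=0.94061 <1
  x=-0.873: |R|=0.58428 <1
  x=-0.760: |R|=0.58656 <1
  x=-2.097: |R|=1.54145 >1
  x=-2.068: |R|=1.49797 >1
Interval (-1.6667, 0).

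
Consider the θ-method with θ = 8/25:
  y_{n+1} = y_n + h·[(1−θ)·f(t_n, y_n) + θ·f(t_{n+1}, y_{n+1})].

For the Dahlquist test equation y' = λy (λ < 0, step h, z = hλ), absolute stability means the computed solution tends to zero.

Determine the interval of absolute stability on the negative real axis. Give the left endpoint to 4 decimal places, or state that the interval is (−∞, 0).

z∈(-5.5556,0).

Test eqn y'=λy, z=hλ:
  y_{n+1} = y_n + z·[17/25·y_n + 8/25·y_{n+1}] ⇒ (1 − 8/25z)y_{n+1} = (1 + 17/25z)y_n
  R(z) = (1 + 17/25z)/(1 − 8/25z).

Solve |R(x)|<1 on ℝ⁻.
x=-0.42: |R|=0.6298
R=−1: 1+17/25x = −1+8/25x ⇒ -9/25x=2 ⇒ x=2/(-9/25)=-5.5556
Confirm numerically:
  x=-5.343: |R|=0.97176 <1
  x=-4.018: |R|=0.75784 <1
  x=-3.756: |R|=0.70578 <1
  x=-3.054: |R|=0.54455 <1
  x=-6.113: |R|=1.06789 >1
  x=-5.968: |R|=1.05103 >1
  x=-5.686: |R|=1.01666 >1
So |R|<1 on (-5.5556, 0).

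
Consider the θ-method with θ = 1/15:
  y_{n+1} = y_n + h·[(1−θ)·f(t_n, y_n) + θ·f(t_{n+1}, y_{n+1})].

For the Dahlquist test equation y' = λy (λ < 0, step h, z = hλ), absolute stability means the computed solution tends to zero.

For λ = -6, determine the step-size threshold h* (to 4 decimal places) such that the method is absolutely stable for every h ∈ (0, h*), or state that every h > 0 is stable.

(-2.3077,0); λ=-6 ⇒ h* = (30/13)/6 = 0.3846.

With y'=λy (z=hλ):
  y_{n+1} = y_n + z·[14/15·y_n + 1/15·y_{n+1}] ⇒ (1 − 1/15z)y_{n+1} = (1 + 14/15z)y_n
  so R(z) = (1 + 14/15z)/(1 − 1/15z).

Boundary: |R(x)|=1, x<0.
x=-1.79: |R|=0.5992
R=−1: 1+14/15x = −1+1/15x ⇒ -13/15x=2 ⇒ x=2/(-13/15)=-2.3077
Confirm numerically:
  x=-1.860: |R|=0.65480 <1
  x=-1.770: |R|=0.58318 <1
  x=-1.172: |R|=0.08706 <1
  x=-1.072: |R|=0.00050 <1
  x=-2.812: |R|=1.36807 >1
  x=-2.726: |R|=1.30678 >1
Interval (-2.3077, 0).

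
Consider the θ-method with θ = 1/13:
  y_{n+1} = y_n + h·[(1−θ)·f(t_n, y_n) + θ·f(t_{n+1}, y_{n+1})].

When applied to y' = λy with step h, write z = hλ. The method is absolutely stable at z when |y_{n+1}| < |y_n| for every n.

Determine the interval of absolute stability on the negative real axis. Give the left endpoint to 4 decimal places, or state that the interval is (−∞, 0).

z∈(-2.3636,0).

On y'=λy, z=hλ:
  y_{n+1} = y_n + z·[12/13·y_n + 1/13·y_{n+1}] ⇒ (1 − 1/13z)y_{n+1} = (1 + 12/13z)y_n
  ⇒ R(z) = (1 + 12/13z)/(1 − 1/13z).

Boundary: |R(x)|=1, x<0.
x=-1.27: |R|=0.1570
R=−1: 1+12/13x = −1+1/13x ⇒ -11/13x=2 ⇒ x=2/(-11/13)=-2.3636
Confirm numerically:
  x=-2.209: |R|=0.88816 <1
  x=-2.049: |R|=0.77002 <1
  x=-1.462: |R|=0.31420 <1
  x=-1.242: |R|=0.13369 <1
  x=-2.821: |R|=1.31800 >1
  x=-2.771: |R|=1.28413 >1
  x=-2.439: |R|=1.05370 >1
Interval (-2.3636, 0).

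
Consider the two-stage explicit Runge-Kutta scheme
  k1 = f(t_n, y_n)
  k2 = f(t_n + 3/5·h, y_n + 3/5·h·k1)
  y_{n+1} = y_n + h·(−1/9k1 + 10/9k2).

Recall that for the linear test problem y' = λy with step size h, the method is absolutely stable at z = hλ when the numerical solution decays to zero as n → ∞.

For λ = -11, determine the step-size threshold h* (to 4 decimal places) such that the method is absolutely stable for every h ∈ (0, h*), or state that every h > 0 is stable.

(-1.5000,0); λ=-11 ⇒ h* = (3/2)/11 = 0.1364.

Test eqn y'=λy, z=hλ:
  k1=λy_n ⇒ h·k1=z·y_n;  k2=λ(1+3/5z)y_n ⇒ h·k2=z(1+3/5z)y_n
  y_{n+1}/y_n = 1 − 1/9z + 10/9z(1+3/5z) = 1 + z + 2/3z²
  R(z) = 1 + z + 2/3z².

Find x<0 with |R(x)|<1.
x=-1.73: |R|=1.2653
R=1: x+2/3x²=0 ⇒ x=−3/2=-1.5000; min R=1−1/(4·2/3)=0.6250>−1
Confirm numerically:
  x=-1.384: |R|=0.89297 <1
  x=-1.095: |R|=0.70435 <1
  x=-0.800: |R|=0.62667 <1
  x=-0.740: |R|=0.62507 <1
  x=-1.848: |R|=1.42874 >1
  x=-1.782: |R|=1.33502 >1
  x=-1.681: |R|=1.20284 >1
Interval (-1.5000, 0).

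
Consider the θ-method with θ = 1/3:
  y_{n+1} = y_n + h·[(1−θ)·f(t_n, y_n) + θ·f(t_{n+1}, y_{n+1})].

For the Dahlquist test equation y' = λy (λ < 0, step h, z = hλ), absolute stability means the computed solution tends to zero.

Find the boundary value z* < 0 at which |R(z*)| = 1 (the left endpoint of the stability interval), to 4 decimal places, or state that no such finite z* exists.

Test eqn y'=λy, z=hλ:
  y_{n+1} = y_n + z·[2/3·y_n + 1/3·y_{n+1}] ⇒ (1 − 1/3z)y_{n+1} = (1 + 2/3z)y_n
  Hence R(z) = (1 + 2/3z)/(1 − 1/3z).

Boundary: |R(x)|=1, x<0.
x=-1.53: |R|=0.0132
R=−1: 1+2/3x = −1+1/3x ⇒ -1/3x=2 ⇒ x=2/(-1/3)=-6.0000
Confirm numerically:
  x=-5.660: |R|=0.96074 <1
  x=-3.742: |R|=0.66508 <1
  x=-2.589: |R|=0.38969 <1
  x=-6.488: |R|=1.05143 >1
  x=-6.370: |R|=1.03949 >1
  x=-6.368: |R|=1.03928 >1
So |R|<1 on (-6.0000, 0).

left endpoint -6.0000.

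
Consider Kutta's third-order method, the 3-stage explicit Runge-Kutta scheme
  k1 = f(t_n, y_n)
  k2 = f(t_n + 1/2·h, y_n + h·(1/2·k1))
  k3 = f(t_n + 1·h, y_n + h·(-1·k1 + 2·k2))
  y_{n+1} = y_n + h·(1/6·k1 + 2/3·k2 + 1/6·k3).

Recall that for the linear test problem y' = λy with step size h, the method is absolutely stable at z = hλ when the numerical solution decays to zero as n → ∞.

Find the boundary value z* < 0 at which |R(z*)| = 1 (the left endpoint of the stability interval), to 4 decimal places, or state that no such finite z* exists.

On y'=λy, z=hλ:
  order 3, 3-stage ⇒ R(z)=1+z+z^2/2+z^3/6
  (e.g. R(-1.55)=0.03060, |R|=0.03060)

Need |R(x)|<1, x<0.
x=-1.55: |R|=0.0306
|R(-2.65)|=1.2404 |R(-1.4)|=0.1227 |R(-1.01)|=0.3283
Bisect:
  x_lo=-3.1467 |R|=2.3889  x_hi=-0.0952 |R|=0.9092
  mid=-1.62095 |R|=0.01705 →hi
  mid=-2.38385 |R|=0.80027 →hi
  mid=-2.76529 |R|=1.46616 →lo
  mid=-2.57457 |R|=1.10458 →lo
  mid=-2.47921 |R|=0.94570 →hi
  mid=-2.52689 |R|=1.02341 →lo
  mid=-2.50305 |R|=0.98413 →hi
  mid=-2.51497 |R|=1.00366 →lo
  mid=-2.50901 |R|=0.99387 →hi
  mid=-2.51199 |R|=0.99876 →hi
  ...
  [-2.51292,-2.51273] ⇒ x*=-2.5127
So |R|<1 on (-2.5127, 0).

left endpoint -2.5127.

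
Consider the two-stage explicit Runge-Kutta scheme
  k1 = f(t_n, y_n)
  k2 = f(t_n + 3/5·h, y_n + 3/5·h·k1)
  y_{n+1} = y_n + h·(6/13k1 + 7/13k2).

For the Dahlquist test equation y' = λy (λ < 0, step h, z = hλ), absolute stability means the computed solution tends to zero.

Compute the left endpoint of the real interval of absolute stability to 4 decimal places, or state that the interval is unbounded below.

z* = -3.0952.

Test eqn y'=λy, z=hλ:
  k1=λy_n ⇒ h·k1=z·y_n;  k2=λ(1+3/5z)y_n ⇒ h·k2=z(1+3/5z)y_n
  y_{n+1}/y_n = 1 + 6/13z + 7/13z(1+3/5z) = 1 + z + 21/65z²
  Hence R(z) = 1 + z + 21/65z².

Need |R(x)|<1, x<0.
x=-1.16: |R|=0.2747
R=1: x+21/65x²=0 ⇒ x=−65/21=-3.0952; min R=1−1/(4·21/65)=0.2262>−1
Confirm numerically:
  x=-2.192: |R|=0.36034 <1
  x=-2.074: |R|=0.31571 <1
  x=-1.438: |R|=0.23007 <1
  x=-3.665: |R|=1.67464 >1
  x=-3.626: |R|=1.62178 >1
Interval (-3.0952, 0).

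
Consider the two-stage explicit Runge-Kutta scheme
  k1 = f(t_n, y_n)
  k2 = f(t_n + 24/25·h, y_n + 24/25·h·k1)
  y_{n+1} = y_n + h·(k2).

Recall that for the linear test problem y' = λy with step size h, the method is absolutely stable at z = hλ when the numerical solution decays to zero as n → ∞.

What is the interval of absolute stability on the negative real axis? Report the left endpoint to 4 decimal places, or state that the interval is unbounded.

Test eqn y'=λy, z=hλ:
  k1=λy_n ⇒ h·k1=z·y_n;  k2=λ(1+24/25z)y_n ⇒ h·k2=z(1+24/25z)y_n
  y_{n+1}/y_n = 1 + z(1+24/25z) = 1 + z + 24/25z²
  Hence R(z) = 1 + z + 24/25z².

Need |R(x)|<1, x<0.
x=-1.67: |R|=2.0073
R=1: x+24/25x²=0 ⇒ x=−25/24=-1.0417; min R=1−1/(4·24/25)=0.7396>−1
Confirm numerically:
  x=-0.633: |R|=0.75166 <1
  x=-0.488: |R|=0.74062 <1
  x=-0.485: |R|=0.74082 <1
  x=-1.542: |R|=1.74065 >1
  x=-1.521: |R|=1.69990 >1
Interval (-1.0417, 0).

z∈(-1.0417,0).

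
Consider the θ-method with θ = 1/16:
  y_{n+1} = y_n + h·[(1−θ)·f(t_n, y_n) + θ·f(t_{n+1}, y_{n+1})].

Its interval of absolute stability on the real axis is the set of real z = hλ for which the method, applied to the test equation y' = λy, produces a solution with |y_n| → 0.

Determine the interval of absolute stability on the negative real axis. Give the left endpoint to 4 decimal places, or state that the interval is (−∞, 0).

Test eqn y'=λy, z=hλ:
  y_{n+1} = y_n + z·[15/16·y_n + 1/16·y_{n+1}] ⇒ (1 − 1/16z)y_{n+1} = (1 + 15/16z)y_n
  Hence R(z) = (1 + 15/16z)/(1 − 1/16z).

Solve |R(x)|<1 on ℝ⁻.
x=-1.14: |R|=0.0642
R=−1: 1+15/16x = −1+1/16x ⇒ -7/8x=2 ⇒ x=2/(-7/8)=-2.2857
Confirm numerically:
  x=-2.225: |R|=0.95336 <1
  x=-1.523: |R|=0.39063 <1
  x=-1.350: |R|=0.24496 <1
  x=-1.343: |R|=0.23900 <1
  x=-2.792: |R|=1.37718 >1
  x=-2.584: |R|=1.22471 >1
  x=-2.335: |R|=1.03763 >1
Interval (-2.2857, 0).

z∈(-2.2857,0).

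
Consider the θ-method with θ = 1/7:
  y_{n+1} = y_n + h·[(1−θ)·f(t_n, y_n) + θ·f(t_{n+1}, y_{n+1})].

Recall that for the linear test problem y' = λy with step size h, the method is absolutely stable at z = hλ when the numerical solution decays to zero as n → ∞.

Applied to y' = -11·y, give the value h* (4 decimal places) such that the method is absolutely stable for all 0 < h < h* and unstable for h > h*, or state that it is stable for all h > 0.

(-2.8000,0); λ=-11 ⇒ h* = (14/5)/11 = 0.2545.

With y'=λy (z=hλ):
  y_{n+1} = y_n + z·[6/7·y_n + 1/7·y_{n+1}] ⇒ (1 − 1/7z)y_{n+1} = (1 + 6/7z)y_n
  Hence R(z) = (1 + 6/7z)/(1 − 1/7z).

Solve |R(x)|<1 on ℝ⁻.
x=-0.47: |R|=0.5596
R=−1: 1+6/7x = −1+1/7x ⇒ -5/7x=2 ⇒ x=2/(-5/7)=-2.8000
Confirm numerically:
  x=-2.501: |R|=0.84265 <1
  x=-2.063: |R|=0.59340 <1
  x=-1.190: |R|=0.01709 <1
  x=-1.164: |R|=0.00196 <1
  x=-3.363: |R|=1.27164 >1
  x=-2.929: |R|=1.06496 >1
  x=-2.856: |R|=1.02841 >1
So |R|<1 on (-2.8000, 0).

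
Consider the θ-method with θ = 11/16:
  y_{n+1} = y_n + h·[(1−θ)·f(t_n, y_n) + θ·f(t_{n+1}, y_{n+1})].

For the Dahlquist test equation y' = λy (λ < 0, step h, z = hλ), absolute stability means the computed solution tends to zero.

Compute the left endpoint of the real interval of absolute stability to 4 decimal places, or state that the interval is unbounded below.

interval (−∞, 0).

With y'=λy (z=hλ):
  y_{n+1} = y_n + z·[5/16·y_n + 11/16·y_{n+1}] ⇒ (1 − 11/16z)y_{n+1} = (1 + 5/16z)y_n
  so R(z) = (1 + 5/16z)/(1 − 11/16z).

Need |R(x)|<1, x<0.
x=-1.5: |R|=0.2615
x=-2: |R|=0.1579
x=-10: |R|=0.2698
x=-100: |R|=0.4337
θ=11/16≥1/2 ⇒ |1+5/16x|<|1−11/16x| ∀x<0 ⇒ stable on all of ℝ⁻.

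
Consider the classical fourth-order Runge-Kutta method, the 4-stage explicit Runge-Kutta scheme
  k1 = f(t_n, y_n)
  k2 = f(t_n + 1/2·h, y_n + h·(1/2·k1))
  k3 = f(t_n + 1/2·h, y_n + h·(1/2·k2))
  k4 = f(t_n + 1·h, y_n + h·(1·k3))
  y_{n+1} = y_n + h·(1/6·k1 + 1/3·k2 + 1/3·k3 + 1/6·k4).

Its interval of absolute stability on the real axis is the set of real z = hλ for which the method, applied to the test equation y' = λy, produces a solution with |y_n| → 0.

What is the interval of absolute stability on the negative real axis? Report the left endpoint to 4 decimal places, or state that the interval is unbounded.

With y'=λy (z=hλ):
  order 4, 4-stage ⇒ R(z)=1+z+z^2/2+z^3/6+z^4/24
  (e.g. R(-1.34)=0.29112, |R|=0.29112)

Boundary: |R(x)|=1, x<0.
x=-1.34: |R|=0.2911
|R(-3.12)|=1.6336 |R(-1.15)|=0.3306 |R(-0.76)|=0.4695
Bisect:
  x_lo=-3.3071 |R|=2.1172  x_hi=-0.2536 |R|=0.7760
  mid=-1.78034 |R|=0.28257 →hi
  mid=-2.54373 |R|=0.69283 →hi
  mid=-2.92542 |R|=1.23266 →lo
  mid=-2.73458 |R|=0.92619 →hi
  mid=-2.83000 |R|=1.06952 →lo
  mid=-2.78229 |R|=0.99548 →hi
  mid=-2.80614 |R|=1.03189 →lo
  ...
  [-2.78546,-2.78527] ⇒ x*=-2.7853
Stable set (-2.7853, 0).

(-2.7853, 0).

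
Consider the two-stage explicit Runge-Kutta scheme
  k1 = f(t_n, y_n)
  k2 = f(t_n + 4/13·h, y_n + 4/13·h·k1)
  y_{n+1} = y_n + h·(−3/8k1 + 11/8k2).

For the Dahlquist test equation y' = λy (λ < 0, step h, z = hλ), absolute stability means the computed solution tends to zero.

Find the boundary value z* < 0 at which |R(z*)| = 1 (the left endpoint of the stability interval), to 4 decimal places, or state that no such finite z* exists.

z* = -2.3636.

With y'=λy (z=hλ):
  k1=λy_n ⇒ h·k1=z·y_n;  k2=λ(1+4/13z)y_n ⇒ h·k2=z(1+4/13z)y_n
  y_{n+1}/y_n = 1 − 3/8z + 11/8z(1+4/13z) = 1 + z + 11/26z²
  Hence R(z) = 1 + z + 11/26z².

Find x<0 with |R(x)|<1.
x=-0.75: |R|=0.4880
R=1: x+11/26x²=0 ⇒ x=−26/11=-2.3636; min R=1−1/(4·11/26)=0.4091>−1
Confirm numerically:
  x=-2.028: |R|=0.71202 <1
  x=-1.982: |R|=0.67998 <1
  x=-1.777: |R|=0.55896 <1
  x=-1.716: |R|=0.52982 <1
  x=-2.797: |R|=1.51282 >1
  x=-2.587: |R|=1.24447 >1
So |R|<1 on (-2.3636, 0).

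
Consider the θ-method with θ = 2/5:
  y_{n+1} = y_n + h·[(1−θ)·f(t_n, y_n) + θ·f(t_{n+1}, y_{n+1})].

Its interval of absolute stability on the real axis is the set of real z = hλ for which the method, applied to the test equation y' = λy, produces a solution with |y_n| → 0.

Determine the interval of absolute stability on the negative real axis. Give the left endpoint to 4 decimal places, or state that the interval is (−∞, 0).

Test eqn y'=λy, z=hλ:
  y_{n+1} = y_n + z·[3/5·y_n + 2/5·y_{n+1}] ⇒ (1 − 2/5z)y_{n+1} = (1 + 3/5z)y_n
  R(z) = (1 + 3/5z)/(1 − 2/5z).

Need |R(x)|<1, x<0.
x=-0.77: |R|=0.4113
R=−1: 1+3/5x = −1+2/5x ⇒ -1/5x=2 ⇒ x=2/(-1/5)=-10.0000
Confirm numerically:
  x=-9.939: |R|=0.99755 <1
  x=-9.157: |R|=0.96384 <1
  x=-4.245: |R|=0.57339 <1
  x=-4.064: |R|=0.54784 <1
  x=-10.294: |R|=1.01149 >1
  x=-10.104: |R|=1.00413 >1
Interval (-10.0000, 0).

z∈(-10.0000,0).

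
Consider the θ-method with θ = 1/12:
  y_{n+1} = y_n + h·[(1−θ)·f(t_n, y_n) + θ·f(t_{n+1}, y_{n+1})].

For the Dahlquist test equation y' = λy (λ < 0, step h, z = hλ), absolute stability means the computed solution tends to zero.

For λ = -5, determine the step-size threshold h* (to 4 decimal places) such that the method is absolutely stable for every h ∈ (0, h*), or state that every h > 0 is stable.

With y'=λy (z=hλ):
  y_{n+1} = y_n + z·[11/12·y_n + 1/12·y_{n+1}] ⇒ (1 − 1/12z)y_{n+1} = (1 + 11/12z)y_n
  ⇒ R(z) = (1 + 11/12z)/(1 − 1/12z).

Boundary: |R(x)|=1, x<0.
x=-1.71: |R|=0.4967
R=−1: 1+11/12x = −1+1/12x ⇒ -5/6x=2 ⇒ x=2/(-5/6)=-2.4000
Confirm numerically:
  x=-1.831: |R|=0.58861 <1
  x=-1.592: |R|=0.40553 <1
  x=-1.327: |R|=0.19487 <1
  x=-2.632: |R|=1.15856 >1
  x=-2.474: |R|=1.05113 >1
So |R|<1 on (-2.4000, 0).

(-2.4000,0); λ=-5 ⇒ h* = (12/5)/5 = 0.4800.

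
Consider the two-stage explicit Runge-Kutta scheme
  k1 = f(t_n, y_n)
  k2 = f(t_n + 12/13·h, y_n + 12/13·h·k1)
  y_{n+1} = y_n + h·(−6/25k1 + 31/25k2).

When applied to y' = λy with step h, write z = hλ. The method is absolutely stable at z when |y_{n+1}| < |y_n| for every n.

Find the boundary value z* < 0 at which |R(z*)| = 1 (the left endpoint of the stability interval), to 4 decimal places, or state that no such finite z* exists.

Test eqn y'=λy, z=hλ:
  k1=λy_n ⇒ h·k1=z·y_n;  k2=λ(1+12/13z)y_n ⇒ h·k2=z(1+12/13z)y_n
  y_{n+1}/y_n = 1 − 6/25z + 31/25z(1+12/13z) = 1 + z + 372/325z²
  ⇒ R(z) = 1 + z + 372/325z².

Boundary: |R(x)|=1, x<0.
x=-1.34: |R|=1.7153
R=1: x+372/325x²=0 ⇒ x=−325/372=-0.8737; min R=1−1/(4·372/325)=0.7816>−1
Confirm numerically:
  x=-0.842: |R|=0.96949 <1
  x=-0.604: |R|=0.81357 <1
  x=-0.584: |R|=0.80638 <1
  x=-0.551: |R|=0.79651 <1
  x=-1.283: |R|=1.60114 >1
  x=-1.127: |R|=1.32681 >1
  x=-1.039: |R|=1.19664 >1
So |R|<1 on (-0.8737, 0).

z* = -0.8737.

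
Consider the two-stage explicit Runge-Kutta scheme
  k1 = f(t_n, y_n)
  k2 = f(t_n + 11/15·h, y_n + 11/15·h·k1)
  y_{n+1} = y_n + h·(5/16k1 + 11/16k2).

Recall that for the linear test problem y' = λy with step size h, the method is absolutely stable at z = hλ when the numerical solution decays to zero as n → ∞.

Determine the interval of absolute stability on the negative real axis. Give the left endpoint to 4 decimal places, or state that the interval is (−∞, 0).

Set f=λy, z=hλ:
  k1=λy_n ⇒ h·k1=z·y_n;  k2=λ(1+11/15z)y_n ⇒ h·k2=z(1+11/15z)y_n
  y_{n+1}/y_n = 1 + 5/16z + 11/16z(1+11/15z) = 1 + z + 121/240z²
  Hence R(z) = 1 + z + 121/240z².

Boundary: |R(x)|=1, x<0.
x=-0.85: |R|=0.5143
R=1: x+121/240x²=0 ⇒ x=−240/121=-1.9835; min R=1−1/(4·121/240)=0.5041>−1
Confirm numerically:
  x=-1.663: |R|=0.73131 <1
  x=-1.372: |R|=0.57704 <1
  x=-1.101: |R|=0.51015 <1
  x=-0.993: |R|=0.50413 <1
  x=-2.389: |R|=1.48844 >1
  x=-2.285: |R|=1.34737 >1
So |R|<1 on (-1.9835, 0).

(-1.9835, 0).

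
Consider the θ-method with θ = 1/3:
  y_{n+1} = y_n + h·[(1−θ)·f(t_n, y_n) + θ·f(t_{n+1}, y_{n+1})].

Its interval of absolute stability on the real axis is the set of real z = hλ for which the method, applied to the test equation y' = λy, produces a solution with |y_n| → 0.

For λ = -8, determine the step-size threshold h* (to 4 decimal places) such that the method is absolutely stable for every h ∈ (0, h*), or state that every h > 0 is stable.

(-6.0000,0); λ=-8 ⇒ h* = (6)/8 = 0.7500.

Set f=λy, z=hλ:
  y_{n+1} = y_n + z·[2/3·y_n + 1/3·y_{n+1}] ⇒ (1 − 1/3z)y_{n+1} = (1 + 2/3z)y_n
  ⇒ R(z) = (1 + 2/3z)/(1 − 1/3z).

Find x<0 with |R(x)|<1.
x=-1.61: |R|=0.0477
R=−1: 1+2/3x = −1+1/3x ⇒ -1/3x=2 ⇒ x=2/(-1/3)=-6.0000
Confirm numerically:
  x=-5.458: |R|=0.93592 <1
  x=-3.714: |R|=0.65952 <1
  x=-3.243: |R|=0.55839 <1
  x=-3.208: |R|=0.55026 <1
  x=-6.491: |R|=1.05173 >1
  x=-6.394: |R|=1.04194 >1
Stable set (-6.0000, 0).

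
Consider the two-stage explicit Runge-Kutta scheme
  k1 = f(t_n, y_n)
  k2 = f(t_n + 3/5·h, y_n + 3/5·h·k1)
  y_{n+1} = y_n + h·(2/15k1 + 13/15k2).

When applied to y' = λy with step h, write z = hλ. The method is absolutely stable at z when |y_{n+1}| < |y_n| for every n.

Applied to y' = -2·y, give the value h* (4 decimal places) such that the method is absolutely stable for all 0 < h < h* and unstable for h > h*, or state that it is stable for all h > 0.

Set f=λy, z=hλ:
  k1=λy_n ⇒ h·k1=z·y_n;  k2=λ(1+3/5z)y_n ⇒ h·k2=z(1+3/5z)y_n
  y_{n+1}/y_n = 1 + 2/15z + 13/15z(1+3/5z) = 1 + z + 13/25z²
  so R(z) = 1 + z + 13/25z².

Need |R(x)|<1, x<0.
x=-0.74: |R|=0.5448
R=1: x+13/25x²=0 ⇒ x=−25/13=-1.9231; min R=1−1/(4·13/25)=0.5192>−1
Confirm numerically:
  x=-1.856: |R|=0.93526 <1
  x=-1.484: |R|=0.66117 <1
  x=-1.025: |R|=0.52133 <1
  x=-0.855: |R|=0.52513 <1
  x=-2.370: |R|=1.55079 >1
  x=-2.211: |R|=1.33103 >1
So |R|<1 on (-1.9231, 0).

(-1.9231,0); λ=-2 ⇒ h* = (25/13)/2 = 0.9615.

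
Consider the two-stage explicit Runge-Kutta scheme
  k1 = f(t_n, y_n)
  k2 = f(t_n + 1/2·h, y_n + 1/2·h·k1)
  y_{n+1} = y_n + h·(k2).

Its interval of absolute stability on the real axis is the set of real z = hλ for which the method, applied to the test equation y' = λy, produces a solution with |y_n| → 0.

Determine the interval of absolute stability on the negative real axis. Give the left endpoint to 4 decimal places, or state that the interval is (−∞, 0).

z∈(-2.0000,0).

With y'=λy (z=hλ):
  k1=λy_n ⇒ h·k1=z·y_n;  k2=λ(1+1/2z)y_n ⇒ h·k2=z(1+1/2z)y_n
  y_{n+1}/y_n = 1 + z(1+1/2z) = 1 + z + 1/2z²
  Hence R(z) = 1 + z + 1/2z².

Boundary: |R(x)|=1, x<0.
x=-0.57: |R|=0.5924
R=1: x+1/2x²=0 ⇒ x=−2=-2.0000; min R=1−1/(4·1/2)=0.5000>−1
Confirm numerically:
  x=-1.758: |R|=0.78728 <1
  x=-1.447: |R|=0.59990 <1
  x=-1.168: |R|=0.51411 <1
  x=-0.875: |R|=0.50781 <1
  x=-2.534: |R|=1.67658 >1
  x=-2.351: |R|=1.41260 >1
Interval (-2.0000, 0).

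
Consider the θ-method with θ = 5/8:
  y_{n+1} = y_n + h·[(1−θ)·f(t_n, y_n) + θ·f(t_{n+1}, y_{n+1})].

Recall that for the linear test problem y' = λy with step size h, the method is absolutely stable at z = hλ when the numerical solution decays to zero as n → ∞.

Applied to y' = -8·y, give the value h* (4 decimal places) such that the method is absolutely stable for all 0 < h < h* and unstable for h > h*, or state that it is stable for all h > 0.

Set f=λy, z=hλ:
  y_{n+1} = y_n + z·[3/8·y_n + 5/8·y_{n+1}] ⇒ (1 − 5/8z)y_{n+1} = (1 + 3/8z)y_n
  Hence R(z) = (1 + 3/8z)/(1 − 5/8z).

Need |R(x)|<1, x<0.
x=-1.69: |R|=0.1781
x=-2: |R|=0.1111
x=-10: |R|=0.3793
x=-100: |R|=0.5748
θ=5/8≥1/2 ⇒ |1+3/8x|<|1−5/8x| ∀x<0 ⇒ stable on all of ℝ⁻.

unbounded; (−∞, 0). Any h>0 works for λ=-8.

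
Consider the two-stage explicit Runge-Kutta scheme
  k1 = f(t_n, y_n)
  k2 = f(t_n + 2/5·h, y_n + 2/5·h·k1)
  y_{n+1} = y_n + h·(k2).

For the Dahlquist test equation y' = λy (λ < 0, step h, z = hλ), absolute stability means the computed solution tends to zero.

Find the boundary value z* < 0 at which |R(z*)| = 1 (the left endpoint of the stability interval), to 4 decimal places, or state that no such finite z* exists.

z* = -2.5000.

Set f=λy, z=hλ:
  k1=λy_n ⇒ h·k1=z·y_n;  k2=λ(1+2/5z)y_n ⇒ h·k2=z(1+2/5z)y_n
  y_{n+1}/y_n = 1 + z(1+2/5z) = 1 + z + 2/5z²
  Hence R(z) = 1 + z + 2/5z².

Solve |R(x)|<1 on ℝ⁻.
x=-0.79: |R|=0.4596
R=1: x+2/5x²=0 ⇒ x=−5/2=-2.5000; min R=1−1/(4·2/5)=0.3750>−1
Confirm numerically:
  x=-1.960: |R|=0.57664 <1
  x=-1.515: |R|=0.40309 <1
  x=-1.470: |R|=0.39436 <1
  x=-1.195: |R|=0.37621 <1
  x=-2.933: |R|=1.50800 >1
  x=-2.888: |R|=1.44822 >1
  x=-2.563: |R|=1.06459 >1
So |R|<1 on (-2.5000, 0).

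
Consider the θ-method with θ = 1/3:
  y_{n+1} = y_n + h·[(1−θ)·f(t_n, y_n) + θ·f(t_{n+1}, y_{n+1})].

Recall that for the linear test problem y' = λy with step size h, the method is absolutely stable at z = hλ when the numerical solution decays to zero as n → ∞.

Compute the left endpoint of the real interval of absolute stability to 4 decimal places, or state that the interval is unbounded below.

Set f=λy, z=hλ:
  y_{n+1} = y_n + z·[2/3·y_n + 1/3·y_{n+1}] ⇒ (1 − 1/3z)y_{n+1} = (1 + 2/3z)y_n
  ⇒ R(z) = (1 + 2/3z)/(1 − 1/3z).

Find x<0 with |R(x)|<1.
x=-1.32: |R|=0.0833
R=−1: 1+2/3x = −1+1/3x ⇒ -1/3x=2 ⇒ x=2/(-1/3)=-6.0000
Confirm numerically:
  x=-4.197: |R|=0.74948 <1
  x=-3.826: |R|=0.68151 <1
  x=-3.811: |R|=0.67861 <1
  x=-6.499: |R|=1.05253 >1
  x=-6.282: |R|=1.03038 >1
  x=-6.279: |R|=1.03007 >1
Interval (-6.0000, 0).

left endpoint -6.0000.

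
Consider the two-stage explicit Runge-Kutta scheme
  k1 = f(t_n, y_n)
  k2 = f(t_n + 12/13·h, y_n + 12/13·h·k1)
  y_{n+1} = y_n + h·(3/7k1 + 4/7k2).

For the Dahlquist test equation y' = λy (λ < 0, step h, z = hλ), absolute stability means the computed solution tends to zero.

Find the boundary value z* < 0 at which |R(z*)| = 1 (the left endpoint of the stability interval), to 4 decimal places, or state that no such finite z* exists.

With y'=λy (z=hλ):
  k1=λy_n ⇒ h·k1=z·y_n;  k2=λ(1+12/13z)y_n ⇒ h·k2=z(1+12/13z)y_n
  y_{n+1}/y_n = 1 + 3/7z + 4/7z(1+12/13z) = 1 + z + 48/91z²
  Hence R(z) = 1 + z + 48/91z².

Solve |R(x)|<1 on ℝ⁻.
x=-1.07: |R|=0.5339
R=1: x+48/91x²=0 ⇒ x=−91/48=-1.8958; min R=1−1/(4·48/91)=0.5260>−1
Confirm numerically:
  x=-1.540: |R|=0.71095 <1
  x=-1.521: |R|=0.69928 <1
  x=-1.412: |R|=0.63965 <1
  x=-1.185: |R|=0.55569 <1
  x=-2.484: |R|=1.77064 >1
  x=-2.162: |R|=1.30354 >1
Interval (-1.8958, 0).

z* = -1.8958.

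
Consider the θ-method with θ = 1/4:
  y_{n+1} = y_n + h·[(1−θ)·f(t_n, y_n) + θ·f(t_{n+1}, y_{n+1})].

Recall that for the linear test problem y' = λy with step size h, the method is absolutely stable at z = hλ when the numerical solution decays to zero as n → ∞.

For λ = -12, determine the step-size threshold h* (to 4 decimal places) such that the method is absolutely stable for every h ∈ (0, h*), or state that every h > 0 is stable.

(-4.0000,0); λ=-12 ⇒ h* = (4)/12 = 0.3333.

Set f=λy, z=hλ:
  y_{n+1} = y_n + z·[3/4·y_n + 1/4·y_{n+1}] ⇒ (1 − 1/4z)y_{n+1} = (1 + 3/4z)y_n
  ⇒ R(z) = (1 + 3/4z)/(1 − 1/4z).

Boundary: |R(x)|=1, x<0.
x=-1.69: |R|=0.1880
R=−1: 1+3/4x = −1+1/4x ⇒ -1/2x=2 ⇒ x=2/(-1/2)=-4.0000
Confirm numerically:
  x=-2.604: |R|=0.57723 <1
  x=-2.559: |R|=0.56060 <1
  x=-1.809: |R|=0.24565 <1
  x=-4.470: |R|=1.11098 >1
  x=-4.320: |R|=1.07692 >1
Interval (-4.0000, 0).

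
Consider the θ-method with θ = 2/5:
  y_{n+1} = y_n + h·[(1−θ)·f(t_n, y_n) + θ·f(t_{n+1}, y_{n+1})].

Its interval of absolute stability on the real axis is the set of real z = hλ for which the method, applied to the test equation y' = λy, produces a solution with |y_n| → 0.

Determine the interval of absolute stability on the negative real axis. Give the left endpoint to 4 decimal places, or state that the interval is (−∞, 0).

With y'=λy (z=hλ):
  y_{n+1} = y_n + z·[3/5·y_n + 2/5·y_{n+1}] ⇒ (1 − 2/5z)y_{n+1} = (1 + 3/5z)y_n
  R(z) = (1 + 3/5z)/(1 − 2/5z).

Solve |R(x)|<1 on ℝ⁻.
x=-1.26: |R|=0.1622
R=−1: 1+3/5x = −1+2/5x ⇒ -1/5x=2 ⇒ x=2/(-1/5)=-10.0000
Confirm numerically:
  x=-9.041: |R|=0.95845 <1
  x=-6.821: |R|=0.82947 <1
  x=-5.453: |R|=0.71413 <1
  x=-10.410: |R|=1.01588 >1
  x=-10.153: |R|=1.00605 >1
  x=-10.065: |R|=1.00259 >1
Interval (-10.0000, 0).

(-10.0000, 0).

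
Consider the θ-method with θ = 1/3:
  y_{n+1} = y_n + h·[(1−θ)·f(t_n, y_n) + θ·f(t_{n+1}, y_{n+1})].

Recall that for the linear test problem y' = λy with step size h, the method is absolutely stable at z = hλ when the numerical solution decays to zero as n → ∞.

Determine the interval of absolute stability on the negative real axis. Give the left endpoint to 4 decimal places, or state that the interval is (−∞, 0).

Test eqn y'=λy, z=hλ:
  y_{n+1} = y_n + z·[2/3·y_n + 1/3·y_{n+1}] ⇒ (1 − 1/3z)y_{n+1} = (1 + 2/3z)y_n
  R(z) = (1 + 2/3z)/(1 − 1/3z).

Boundary: |R(x)|=1, x<0.
x=-0.51: |R|=0.5641
R=−1: 1+2/3x = −1+1/3x ⇒ -1/3x=2 ⇒ x=2/(-1/3)=-6.0000
Confirm numerically:
  x=-4.851: |R|=0.85365 <1
  x=-4.690: |R|=0.82965 <1
  x=-2.470: |R|=0.35466 <1
  x=-2.417: |R|=0.33856 <1
  x=-6.269: |R|=1.02902 >1
  x=-6.211: |R|=1.02291 >1
So |R|<1 on (-6.0000, 0).

z∈(-6.0000,0).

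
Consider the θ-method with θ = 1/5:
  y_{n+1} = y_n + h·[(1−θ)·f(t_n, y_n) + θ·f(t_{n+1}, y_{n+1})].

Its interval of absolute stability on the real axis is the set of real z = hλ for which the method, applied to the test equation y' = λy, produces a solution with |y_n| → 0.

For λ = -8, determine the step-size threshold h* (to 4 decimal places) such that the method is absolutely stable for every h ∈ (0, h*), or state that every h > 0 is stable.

(-3.3333,0); λ=-8 ⇒ h* = (10/3)/8 = 0.4167.

With y'=λy (z=hλ):
  y_{n+1} = y_n + z·[4/5·y_n + 1/5·y_{n+1}] ⇒ (1 − 1/5z)y_{n+1} = (1 + 4/5z)y_n
  ⇒ R(z) = (1 + 4/5z)/(1 − 1/5z).

Need |R(x)|<1, x<0.
x=-0.66: |R|=0.4170
R=−1: 1+4/5x = −1+1/5x ⇒ -3/5x=2 ⇒ x=2/(-3/5)=-3.3333
Confirm numerically:
  x=-3.241: |R|=0.96639 <1
  x=-3.110: |R|=0.91739 <1
  x=-1.732: |R|=0.28639 <1
  x=-1.428: |R|=0.11077 <1
  x=-3.787: |R|=1.15489 >1
  x=-3.633: |R|=1.10414 >1
So |R|<1 on (-3.3333, 0).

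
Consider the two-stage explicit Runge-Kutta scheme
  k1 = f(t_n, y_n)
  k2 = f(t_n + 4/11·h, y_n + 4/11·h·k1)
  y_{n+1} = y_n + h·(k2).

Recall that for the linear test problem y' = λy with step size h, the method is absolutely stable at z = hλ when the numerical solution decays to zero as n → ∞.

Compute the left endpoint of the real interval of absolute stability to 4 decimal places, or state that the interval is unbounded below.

left endpoint -2.7500.

With y'=λy (z=hλ):
  k1=λy_n ⇒ h·k1=z·y_n;  k2=λ(1+4/11z)y_n ⇒ h·k2=z(1+4/11z)y_n
  y_{n+1}/y_n = 1 + z(1+4/11z) = 1 + z + 4/11z²
  so R(z) = 1 + z + 4/11z².

Need |R(x)|<1, x<0.
x=-0.93: |R|=0.3845
R=1: x+4/11x²=0 ⇒ x=−11/4=-2.7500; min R=1−1/(4·4/11)=0.3125>−1
Confirm numerically:
  x=-2.663: |R|=0.91575 <1
  x=-2.533: |R|=0.80012 <1
  x=-2.516: |R|=0.78591 <1
  x=-1.567: |R|=0.32591 <1
  x=-3.121: |R|=1.42105 >1
  x=-3.020: |R|=1.29651 >1
Stable set (-2.7500, 0).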